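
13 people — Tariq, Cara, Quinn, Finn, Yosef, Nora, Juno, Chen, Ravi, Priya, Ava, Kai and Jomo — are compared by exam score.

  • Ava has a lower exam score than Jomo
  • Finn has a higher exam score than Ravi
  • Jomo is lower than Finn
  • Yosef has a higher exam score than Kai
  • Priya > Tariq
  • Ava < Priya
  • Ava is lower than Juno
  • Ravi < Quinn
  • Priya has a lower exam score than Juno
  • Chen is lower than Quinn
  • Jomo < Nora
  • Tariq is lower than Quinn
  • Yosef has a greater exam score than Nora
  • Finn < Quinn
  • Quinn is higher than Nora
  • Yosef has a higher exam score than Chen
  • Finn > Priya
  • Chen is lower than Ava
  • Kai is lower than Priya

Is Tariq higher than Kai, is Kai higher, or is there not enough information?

undetermined

Following every chain through Kai: above Kai we get Priya, Yosef, Finn, Quinn, Juno.
Tariq is not reached, and no chain runs the other way from Tariq to Kai.
So the given relations leave the order of Kai and Tariq undetermined.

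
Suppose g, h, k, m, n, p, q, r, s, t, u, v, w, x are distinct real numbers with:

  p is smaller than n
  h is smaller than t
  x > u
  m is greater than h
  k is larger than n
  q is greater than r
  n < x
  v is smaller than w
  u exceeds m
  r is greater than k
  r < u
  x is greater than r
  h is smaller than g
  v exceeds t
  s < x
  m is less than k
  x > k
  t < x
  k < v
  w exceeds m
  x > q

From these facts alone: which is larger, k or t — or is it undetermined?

undetermined

Following every chain through k: above k we get r, v, u, w, q, x; below k we get h, p, m, n.
t is not reached, and no chain runs the other way from t to k.
So the given relations leave the order of k and t undetermined.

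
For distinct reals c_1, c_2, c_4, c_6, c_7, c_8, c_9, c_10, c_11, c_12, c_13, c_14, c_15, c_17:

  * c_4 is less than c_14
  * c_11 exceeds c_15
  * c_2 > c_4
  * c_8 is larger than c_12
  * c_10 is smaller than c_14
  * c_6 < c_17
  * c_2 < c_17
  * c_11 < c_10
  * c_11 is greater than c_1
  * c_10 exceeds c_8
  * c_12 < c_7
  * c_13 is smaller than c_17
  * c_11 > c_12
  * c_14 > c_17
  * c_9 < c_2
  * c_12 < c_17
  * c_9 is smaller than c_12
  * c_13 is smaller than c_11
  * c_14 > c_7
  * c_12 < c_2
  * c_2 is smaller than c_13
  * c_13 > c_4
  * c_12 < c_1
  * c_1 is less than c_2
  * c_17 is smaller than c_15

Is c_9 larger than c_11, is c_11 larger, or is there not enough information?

c_11

c_9 < c_12 and c_12 < c_1 give c_9 < c_1.
Then c_1 < c_2 extends the chain to c_2.
Then c_2 < c_13 extends the chain to c_13.
Then c_13 < c_17 extends the chain to c_17.
With c_17 < c_15: c_9 < c_12 < c_1 < c_2 < c_13 < c_17 < c_15.
Then c_15 < c_11 extends the chain to c_11.
So c_11 is larger.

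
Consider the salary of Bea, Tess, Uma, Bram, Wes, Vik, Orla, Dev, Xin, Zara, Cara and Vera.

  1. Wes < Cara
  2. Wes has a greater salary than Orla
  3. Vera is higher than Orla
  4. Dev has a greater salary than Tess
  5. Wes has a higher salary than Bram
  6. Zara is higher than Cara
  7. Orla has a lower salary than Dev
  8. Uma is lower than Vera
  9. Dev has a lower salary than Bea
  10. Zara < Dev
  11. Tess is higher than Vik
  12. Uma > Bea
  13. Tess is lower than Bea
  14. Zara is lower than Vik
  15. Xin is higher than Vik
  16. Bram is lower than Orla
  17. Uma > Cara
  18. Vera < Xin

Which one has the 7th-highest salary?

Chaining the given pairs: Bram < Orla < Wes < Cara < Zara < Vik < Tess < Dev < Bea < Uma < Vera < Xin.
The 7th largest is Vik.

Vik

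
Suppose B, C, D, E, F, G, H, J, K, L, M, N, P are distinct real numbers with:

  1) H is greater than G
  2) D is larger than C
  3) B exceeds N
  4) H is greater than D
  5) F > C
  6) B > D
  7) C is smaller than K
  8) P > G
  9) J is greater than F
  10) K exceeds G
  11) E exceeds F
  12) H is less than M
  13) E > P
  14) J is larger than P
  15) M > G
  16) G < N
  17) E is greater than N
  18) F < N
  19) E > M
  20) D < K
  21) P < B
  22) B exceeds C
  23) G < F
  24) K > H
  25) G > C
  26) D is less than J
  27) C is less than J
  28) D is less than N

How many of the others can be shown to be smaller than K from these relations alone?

4

From K the given relations immediately reach C, D, G, H.
No other element is forced below K by the given relations, so the count is 4.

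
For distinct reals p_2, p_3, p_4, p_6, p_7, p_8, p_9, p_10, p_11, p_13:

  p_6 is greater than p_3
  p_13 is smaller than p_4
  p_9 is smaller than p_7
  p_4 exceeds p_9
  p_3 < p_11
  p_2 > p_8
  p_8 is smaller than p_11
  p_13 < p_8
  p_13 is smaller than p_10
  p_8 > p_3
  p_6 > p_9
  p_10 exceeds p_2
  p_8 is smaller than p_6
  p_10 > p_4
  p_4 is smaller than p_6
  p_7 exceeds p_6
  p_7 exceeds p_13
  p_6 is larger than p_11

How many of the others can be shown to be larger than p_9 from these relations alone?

From p_9 the given relations immediately reach p_4, p_6, p_7.
From those, p_10 — 4 in total.
Nothing else is reachable above p_9; 4 in all.

4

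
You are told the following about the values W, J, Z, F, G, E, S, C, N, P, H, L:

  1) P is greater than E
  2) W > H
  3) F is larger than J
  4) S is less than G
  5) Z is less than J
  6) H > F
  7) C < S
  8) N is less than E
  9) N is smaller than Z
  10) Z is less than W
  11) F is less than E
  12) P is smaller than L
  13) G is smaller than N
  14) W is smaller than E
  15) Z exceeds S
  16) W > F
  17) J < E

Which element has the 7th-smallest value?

F

Piecing the relations together gives one ordering: C < S < G < N < Z < J < F < H < W < E < P < L.
The 7th smallest is F.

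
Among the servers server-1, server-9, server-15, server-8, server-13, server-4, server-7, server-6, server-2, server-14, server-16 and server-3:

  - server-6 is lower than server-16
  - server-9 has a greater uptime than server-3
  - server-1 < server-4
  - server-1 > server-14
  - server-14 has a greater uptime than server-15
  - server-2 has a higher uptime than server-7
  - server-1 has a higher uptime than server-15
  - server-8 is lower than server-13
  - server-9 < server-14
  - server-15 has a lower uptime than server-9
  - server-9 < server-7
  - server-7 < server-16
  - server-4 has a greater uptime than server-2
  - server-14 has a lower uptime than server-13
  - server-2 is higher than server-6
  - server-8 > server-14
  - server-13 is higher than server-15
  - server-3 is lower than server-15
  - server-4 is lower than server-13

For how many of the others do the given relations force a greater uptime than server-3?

10

The elements the relations force above server-3 are server-15, server-9, server-14, server-8, server-1, server-7, server-2, server-4, server-13, server-16 — no chain reaches any other.
That is 10.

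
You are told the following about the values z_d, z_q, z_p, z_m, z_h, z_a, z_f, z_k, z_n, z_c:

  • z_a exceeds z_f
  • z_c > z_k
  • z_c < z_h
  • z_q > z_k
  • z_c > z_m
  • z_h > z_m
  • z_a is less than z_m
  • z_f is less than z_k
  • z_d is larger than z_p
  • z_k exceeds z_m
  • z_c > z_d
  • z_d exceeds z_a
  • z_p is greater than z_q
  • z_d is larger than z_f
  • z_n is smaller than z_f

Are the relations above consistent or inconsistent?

The single ordering z_n < z_f < z_a < z_m < z_k < z_q < z_p < z_d < z_c < z_h satisfies every listed relation, so no contradiction arises.

consistent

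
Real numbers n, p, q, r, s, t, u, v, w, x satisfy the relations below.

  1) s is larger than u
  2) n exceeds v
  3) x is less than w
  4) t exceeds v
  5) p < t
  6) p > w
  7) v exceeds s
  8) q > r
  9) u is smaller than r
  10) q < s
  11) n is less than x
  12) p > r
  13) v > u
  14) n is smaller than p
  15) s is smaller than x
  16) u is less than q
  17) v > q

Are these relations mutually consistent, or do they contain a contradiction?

consistent

The single ordering u < r < q < s < v < n < x < w < p < t satisfies every listed relation, so no contradiction arises.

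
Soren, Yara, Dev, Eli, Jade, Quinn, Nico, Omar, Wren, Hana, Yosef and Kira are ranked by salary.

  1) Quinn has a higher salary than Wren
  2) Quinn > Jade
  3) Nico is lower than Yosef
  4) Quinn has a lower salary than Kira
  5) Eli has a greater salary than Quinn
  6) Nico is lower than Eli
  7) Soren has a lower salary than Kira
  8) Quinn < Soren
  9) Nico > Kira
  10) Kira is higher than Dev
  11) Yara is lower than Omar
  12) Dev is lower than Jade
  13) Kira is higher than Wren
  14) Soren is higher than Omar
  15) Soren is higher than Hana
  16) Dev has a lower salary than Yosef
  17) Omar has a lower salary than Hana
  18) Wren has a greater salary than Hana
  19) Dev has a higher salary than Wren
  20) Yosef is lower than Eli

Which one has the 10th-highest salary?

Piecing the relations together gives one ordering: Yara < Omar < Hana < Wren < Dev < Jade < Quinn < Soren < Kira < Nico < Yosef < Eli.
The 10th largest is Hana.

Hana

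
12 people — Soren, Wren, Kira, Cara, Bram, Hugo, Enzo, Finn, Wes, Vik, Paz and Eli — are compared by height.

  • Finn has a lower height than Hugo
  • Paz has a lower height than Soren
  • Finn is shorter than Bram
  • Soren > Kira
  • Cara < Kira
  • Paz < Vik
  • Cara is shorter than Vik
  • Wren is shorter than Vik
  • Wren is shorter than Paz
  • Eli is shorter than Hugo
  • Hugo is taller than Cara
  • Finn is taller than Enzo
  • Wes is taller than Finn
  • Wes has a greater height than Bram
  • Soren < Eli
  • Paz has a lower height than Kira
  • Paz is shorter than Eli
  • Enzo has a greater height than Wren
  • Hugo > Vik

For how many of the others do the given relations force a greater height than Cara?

5

Directly above Cara: Vik, Kira, Hugo.
One step further: Soren (4 so far).
One step further: Eli (5 so far).
No other element is forced above Cara by the given relations, so the count is 5.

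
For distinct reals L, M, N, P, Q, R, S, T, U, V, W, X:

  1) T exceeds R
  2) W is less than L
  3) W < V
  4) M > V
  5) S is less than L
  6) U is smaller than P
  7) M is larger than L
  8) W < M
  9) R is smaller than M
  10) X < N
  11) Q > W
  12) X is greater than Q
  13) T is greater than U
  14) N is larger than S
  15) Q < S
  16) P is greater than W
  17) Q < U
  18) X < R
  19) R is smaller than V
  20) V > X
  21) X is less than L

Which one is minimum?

Q is not least since W < Q; X is not least since Q < X; U is not least since Q < U; S is not least since Q < S; P is not least since W < P; R is not least since X < R; N is not least since X < N; V is not least since W < V; L is not least since S < L; M is not least since L < M; T is not least since R < T.
Only W has nothing below it, so W is the minimum.

W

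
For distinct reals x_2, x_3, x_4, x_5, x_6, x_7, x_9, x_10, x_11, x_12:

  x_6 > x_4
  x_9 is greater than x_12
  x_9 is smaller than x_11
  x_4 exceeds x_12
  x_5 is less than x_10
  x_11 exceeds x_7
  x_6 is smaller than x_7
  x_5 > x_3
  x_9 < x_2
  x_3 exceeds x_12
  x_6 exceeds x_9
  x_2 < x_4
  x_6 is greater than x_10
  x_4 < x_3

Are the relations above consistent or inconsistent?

The single ordering x_12 < x_9 < x_2 < x_4 < x_3 < x_5 < x_10 < x_6 < x_7 < x_11 satisfies every listed relation, so no contradiction arises.

consistent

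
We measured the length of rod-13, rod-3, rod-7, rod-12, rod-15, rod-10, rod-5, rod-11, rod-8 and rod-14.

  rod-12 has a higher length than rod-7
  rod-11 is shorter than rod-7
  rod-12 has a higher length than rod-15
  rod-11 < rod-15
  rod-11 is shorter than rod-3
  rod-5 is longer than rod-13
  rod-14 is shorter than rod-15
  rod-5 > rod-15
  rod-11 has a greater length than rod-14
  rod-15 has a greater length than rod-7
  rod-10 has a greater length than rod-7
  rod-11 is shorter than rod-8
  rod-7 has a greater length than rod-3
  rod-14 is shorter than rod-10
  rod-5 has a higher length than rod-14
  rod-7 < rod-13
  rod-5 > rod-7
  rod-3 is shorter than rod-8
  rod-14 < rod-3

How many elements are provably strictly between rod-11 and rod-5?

Chaining upward from rod-11 reaches: rod-3, rod-7, rod-8, rod-15, rod-13, rod-12, rod-10.
Chaining downward from rod-5 reaches: rod-14, rod-3, rod-7, rod-15, rod-13.
Strictly between rod-11 and rod-5 are those in both lists: rod-3, rod-7, rod-15, rod-13 — 4 elements.

4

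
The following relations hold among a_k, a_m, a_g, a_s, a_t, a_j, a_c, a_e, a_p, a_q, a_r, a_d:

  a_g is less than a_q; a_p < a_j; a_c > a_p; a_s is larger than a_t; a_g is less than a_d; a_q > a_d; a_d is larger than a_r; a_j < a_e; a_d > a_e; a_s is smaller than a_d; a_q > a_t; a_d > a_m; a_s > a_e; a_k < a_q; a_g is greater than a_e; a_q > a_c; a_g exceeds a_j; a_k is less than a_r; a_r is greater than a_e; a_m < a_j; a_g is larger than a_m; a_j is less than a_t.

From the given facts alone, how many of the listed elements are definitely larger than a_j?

The elements the relations force above a_j are a_e, a_g, a_t, a_r, a_s, a_d, a_q — no chain reaches any other.
That is 7.

7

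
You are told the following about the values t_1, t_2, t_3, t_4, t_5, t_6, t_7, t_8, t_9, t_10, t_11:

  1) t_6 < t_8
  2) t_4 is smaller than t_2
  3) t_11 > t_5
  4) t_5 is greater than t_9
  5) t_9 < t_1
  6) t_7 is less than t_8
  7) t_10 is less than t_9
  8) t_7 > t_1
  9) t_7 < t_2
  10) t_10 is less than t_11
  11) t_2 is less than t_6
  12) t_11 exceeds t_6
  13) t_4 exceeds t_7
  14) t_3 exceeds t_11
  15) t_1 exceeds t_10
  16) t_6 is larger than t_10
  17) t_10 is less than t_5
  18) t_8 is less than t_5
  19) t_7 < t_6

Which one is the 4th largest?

t_8

Chaining the given pairs: t_10 < t_9 < t_1 < t_7 < t_4 < t_2 < t_6 < t_8 < t_5 < t_11 < t_3.
Counting 4 from the largest end gives t_8.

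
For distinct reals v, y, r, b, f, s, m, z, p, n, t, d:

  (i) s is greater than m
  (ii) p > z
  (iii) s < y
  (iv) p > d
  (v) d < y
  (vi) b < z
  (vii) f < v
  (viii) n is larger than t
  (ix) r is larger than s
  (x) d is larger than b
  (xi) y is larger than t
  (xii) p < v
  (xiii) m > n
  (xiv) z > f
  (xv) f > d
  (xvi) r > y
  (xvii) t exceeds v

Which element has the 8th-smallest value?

n

Chaining the given pairs: b < d < f < z < p < v < t < n < m < s < y < r.
The 8th smallest is n.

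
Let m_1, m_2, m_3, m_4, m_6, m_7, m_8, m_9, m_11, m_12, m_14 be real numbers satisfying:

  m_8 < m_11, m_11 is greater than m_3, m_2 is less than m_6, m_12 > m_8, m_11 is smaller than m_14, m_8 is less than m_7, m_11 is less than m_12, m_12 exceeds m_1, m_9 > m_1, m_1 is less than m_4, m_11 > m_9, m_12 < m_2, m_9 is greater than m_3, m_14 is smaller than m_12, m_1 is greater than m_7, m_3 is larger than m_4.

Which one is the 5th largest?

The consecutive relations fix a unique order: m_8 < m_7 < m_1 < m_4 < m_3 < m_9 < m_11 < m_14 < m_12 < m_2 < m_6.
The 5th largest is m_11.

m_11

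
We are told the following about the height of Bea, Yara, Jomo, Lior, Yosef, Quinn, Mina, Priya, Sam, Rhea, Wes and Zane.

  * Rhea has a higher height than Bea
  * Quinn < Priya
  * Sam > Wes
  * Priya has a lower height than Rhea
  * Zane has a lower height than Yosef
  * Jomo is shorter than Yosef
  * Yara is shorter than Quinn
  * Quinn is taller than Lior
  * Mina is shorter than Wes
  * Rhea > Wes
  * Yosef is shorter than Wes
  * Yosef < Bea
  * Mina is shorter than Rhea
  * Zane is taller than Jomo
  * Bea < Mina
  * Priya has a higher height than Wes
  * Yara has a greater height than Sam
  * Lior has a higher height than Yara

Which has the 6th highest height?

Chaining the given pairs: Jomo < Zane < Yosef < Bea < Mina < Wes < Sam < Yara < Lior < Quinn < Priya < Rhea.
Counting 6 from the largest end gives Sam.

Sam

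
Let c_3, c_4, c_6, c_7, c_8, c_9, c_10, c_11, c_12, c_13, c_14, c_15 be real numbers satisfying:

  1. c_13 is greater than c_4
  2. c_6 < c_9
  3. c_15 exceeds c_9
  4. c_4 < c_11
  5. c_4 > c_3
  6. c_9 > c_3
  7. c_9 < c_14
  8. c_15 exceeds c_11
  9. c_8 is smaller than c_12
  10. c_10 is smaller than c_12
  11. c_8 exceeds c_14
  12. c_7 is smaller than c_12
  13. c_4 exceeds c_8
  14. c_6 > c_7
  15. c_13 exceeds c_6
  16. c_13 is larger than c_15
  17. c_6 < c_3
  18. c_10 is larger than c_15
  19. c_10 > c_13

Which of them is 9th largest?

Chaining the given pairs: c_7 < c_6 < c_3 < c_9 < c_14 < c_8 < c_4 < c_11 < c_15 < c_13 < c_10 < c_12.
The 9th largest is c_9.

c_9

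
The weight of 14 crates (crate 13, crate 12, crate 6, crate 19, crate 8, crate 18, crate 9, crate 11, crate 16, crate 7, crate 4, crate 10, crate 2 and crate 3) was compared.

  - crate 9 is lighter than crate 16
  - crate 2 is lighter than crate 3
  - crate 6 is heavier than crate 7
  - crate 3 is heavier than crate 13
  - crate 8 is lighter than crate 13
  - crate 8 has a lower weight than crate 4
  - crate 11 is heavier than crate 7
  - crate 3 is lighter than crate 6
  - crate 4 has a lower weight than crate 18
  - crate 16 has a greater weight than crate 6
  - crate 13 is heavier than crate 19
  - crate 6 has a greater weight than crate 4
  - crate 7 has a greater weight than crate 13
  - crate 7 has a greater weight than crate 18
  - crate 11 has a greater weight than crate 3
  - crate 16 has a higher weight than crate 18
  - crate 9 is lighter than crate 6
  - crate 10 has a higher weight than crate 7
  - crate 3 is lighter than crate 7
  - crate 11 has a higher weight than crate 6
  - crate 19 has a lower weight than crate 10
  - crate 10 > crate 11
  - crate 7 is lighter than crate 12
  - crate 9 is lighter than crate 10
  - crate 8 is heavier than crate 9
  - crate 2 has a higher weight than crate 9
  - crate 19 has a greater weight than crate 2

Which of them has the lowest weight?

crate 8 is not least since crate 9 < crate 8; crate 2 is not least since crate 9 < crate 2; crate 19 is not least since crate 2 < crate 19; crate 13 is not least since crate 19 < crate 13; crate 4 is not least since crate 8 < crate 4; crate 18 is not least since crate 4 < crate 18; crate 3 is not least since crate 2 < crate 3; crate 7 is not least since crate 18 < crate 7; crate 6 is not least since crate 7 < crate 6; crate 12 is not least since crate 7 < crate 12; crate 11 is not least since crate 6 < crate 11; crate 10 is not least since crate 7 < crate 10; crate 16 is not least since crate 6 < crate 16.
Only crate 9 has nothing below it, so crate 9 is the lowest weight.

crate 9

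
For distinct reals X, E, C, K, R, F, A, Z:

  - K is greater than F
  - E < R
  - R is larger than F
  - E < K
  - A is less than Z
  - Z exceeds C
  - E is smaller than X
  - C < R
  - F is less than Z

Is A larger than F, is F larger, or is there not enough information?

Following every chain through F: above F we get K, Z, R.
A is not reached, and no chain runs the other way from A to F.
So the given relations leave the order of F and A undetermined.

undetermined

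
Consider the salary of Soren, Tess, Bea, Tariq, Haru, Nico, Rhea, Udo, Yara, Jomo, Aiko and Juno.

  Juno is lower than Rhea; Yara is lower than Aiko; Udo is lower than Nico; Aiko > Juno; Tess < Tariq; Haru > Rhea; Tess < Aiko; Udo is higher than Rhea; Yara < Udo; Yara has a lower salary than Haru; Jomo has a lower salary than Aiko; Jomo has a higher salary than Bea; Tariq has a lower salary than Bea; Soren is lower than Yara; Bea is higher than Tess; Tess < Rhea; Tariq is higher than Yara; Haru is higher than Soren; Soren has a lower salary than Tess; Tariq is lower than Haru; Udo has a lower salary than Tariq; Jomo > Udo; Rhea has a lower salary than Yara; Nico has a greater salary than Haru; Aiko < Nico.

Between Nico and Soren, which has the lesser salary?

The relevant relations are Soren < Tess; Tess < Rhea; Rhea < Yara; Yara < Udo; Udo < Tariq; Tariq < Bea; Bea < Jomo; Jomo < Aiko; Aiko < Nico.
Chaining these gives Soren < Tess < Rhea < Yara < Udo < Tariq < Bea < Jomo < Aiko < Nico.
So Soren < Nico; Soren is the lower of the two.

Soren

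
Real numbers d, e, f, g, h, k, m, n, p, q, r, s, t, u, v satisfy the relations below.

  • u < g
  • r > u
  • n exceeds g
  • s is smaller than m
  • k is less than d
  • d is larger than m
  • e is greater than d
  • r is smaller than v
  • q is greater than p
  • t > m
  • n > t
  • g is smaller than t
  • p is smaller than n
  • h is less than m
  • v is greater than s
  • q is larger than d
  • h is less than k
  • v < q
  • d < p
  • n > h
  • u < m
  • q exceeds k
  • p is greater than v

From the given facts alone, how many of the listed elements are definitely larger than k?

5

The elements the relations force above k are d, e, p, n, q — no chain reaches any other.
That is 5.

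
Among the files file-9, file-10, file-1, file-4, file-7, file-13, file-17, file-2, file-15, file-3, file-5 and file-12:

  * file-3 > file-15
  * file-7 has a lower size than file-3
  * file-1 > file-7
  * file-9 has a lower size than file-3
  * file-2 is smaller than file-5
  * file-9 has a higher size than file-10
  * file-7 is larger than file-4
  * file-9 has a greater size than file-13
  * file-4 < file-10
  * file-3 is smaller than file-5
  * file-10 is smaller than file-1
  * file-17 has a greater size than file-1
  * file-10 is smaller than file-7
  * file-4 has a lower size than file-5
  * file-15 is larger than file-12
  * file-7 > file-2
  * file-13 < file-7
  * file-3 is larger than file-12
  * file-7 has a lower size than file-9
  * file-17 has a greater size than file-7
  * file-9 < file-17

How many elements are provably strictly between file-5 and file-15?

Chaining upward from file-15 reaches: file-3.
Chaining downward from file-5 reaches: file-2, file-4, file-12, file-13, file-10, file-7, file-9, file-3.
Strictly between file-15 and file-5 are those in both lists: file-3 — 1 element.

1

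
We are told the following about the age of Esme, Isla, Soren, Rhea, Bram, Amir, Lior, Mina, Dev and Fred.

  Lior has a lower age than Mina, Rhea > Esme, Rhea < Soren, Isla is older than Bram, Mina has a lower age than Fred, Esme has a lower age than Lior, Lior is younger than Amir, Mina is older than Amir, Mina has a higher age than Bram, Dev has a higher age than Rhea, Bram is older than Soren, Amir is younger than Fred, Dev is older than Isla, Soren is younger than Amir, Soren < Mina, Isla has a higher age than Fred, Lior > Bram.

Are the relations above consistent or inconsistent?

The single ordering Esme < Rhea < Soren < Bram < Lior < Amir < Mina < Fred < Isla < Dev satisfies every listed relation, so no contradiction arises.

consistent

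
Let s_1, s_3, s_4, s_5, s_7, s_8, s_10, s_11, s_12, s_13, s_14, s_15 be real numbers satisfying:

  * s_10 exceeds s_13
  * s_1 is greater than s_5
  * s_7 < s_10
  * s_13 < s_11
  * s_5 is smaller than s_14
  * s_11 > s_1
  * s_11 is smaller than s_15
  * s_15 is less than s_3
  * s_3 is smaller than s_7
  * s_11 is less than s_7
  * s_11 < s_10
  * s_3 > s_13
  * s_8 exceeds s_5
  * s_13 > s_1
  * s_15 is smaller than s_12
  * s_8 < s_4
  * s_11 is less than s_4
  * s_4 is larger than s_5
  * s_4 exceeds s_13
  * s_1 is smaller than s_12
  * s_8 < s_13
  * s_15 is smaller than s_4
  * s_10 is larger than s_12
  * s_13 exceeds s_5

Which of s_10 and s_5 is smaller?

Following the relations from s_5: s_5 < s_1 < s_11 < s_15 < s_3 < s_7 < s_10.
So s_5 < s_10; s_5 is the smaller of the two.

s_5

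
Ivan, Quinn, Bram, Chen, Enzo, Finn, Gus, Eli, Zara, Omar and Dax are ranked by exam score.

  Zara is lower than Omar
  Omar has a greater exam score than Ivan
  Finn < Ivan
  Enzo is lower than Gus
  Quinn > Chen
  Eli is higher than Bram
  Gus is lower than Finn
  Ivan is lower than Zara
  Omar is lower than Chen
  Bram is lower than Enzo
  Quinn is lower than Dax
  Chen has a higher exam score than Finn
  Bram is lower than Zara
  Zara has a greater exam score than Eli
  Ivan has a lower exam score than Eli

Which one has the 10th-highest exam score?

Piecing the relations together gives one ordering: Bram < Enzo < Gus < Finn < Ivan < Eli < Zara < Omar < Chen < Quinn < Dax.
Counting 10 from the largest end gives Enzo.

Enzo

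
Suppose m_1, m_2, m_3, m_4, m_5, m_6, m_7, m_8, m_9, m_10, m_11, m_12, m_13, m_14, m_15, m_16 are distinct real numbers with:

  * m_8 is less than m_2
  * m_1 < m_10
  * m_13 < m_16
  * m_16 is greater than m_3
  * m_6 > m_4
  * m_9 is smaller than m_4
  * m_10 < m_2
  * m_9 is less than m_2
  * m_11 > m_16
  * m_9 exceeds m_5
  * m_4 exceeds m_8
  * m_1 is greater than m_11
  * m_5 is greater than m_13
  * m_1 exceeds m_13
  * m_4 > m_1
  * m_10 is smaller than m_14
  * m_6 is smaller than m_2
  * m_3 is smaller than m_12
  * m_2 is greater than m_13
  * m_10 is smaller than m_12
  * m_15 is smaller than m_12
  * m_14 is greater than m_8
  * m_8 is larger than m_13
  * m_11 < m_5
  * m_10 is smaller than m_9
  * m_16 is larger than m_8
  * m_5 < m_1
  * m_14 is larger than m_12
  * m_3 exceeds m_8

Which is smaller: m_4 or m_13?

m_13

Chaining the given relations: m_13 < m_8 < m_3 < m_16 < m_11 < m_5 < m_1 < m_10 < m_9 < m_4.
So m_13 < m_4; m_13 is the smaller of the two.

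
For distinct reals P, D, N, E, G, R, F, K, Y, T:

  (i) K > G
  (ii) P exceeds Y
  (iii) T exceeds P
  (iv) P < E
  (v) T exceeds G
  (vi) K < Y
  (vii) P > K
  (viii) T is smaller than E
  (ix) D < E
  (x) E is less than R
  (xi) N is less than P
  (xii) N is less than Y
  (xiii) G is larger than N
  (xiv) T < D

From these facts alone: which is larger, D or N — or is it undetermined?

D

N < G and G < K give N < K.
With K < Y: N < G < K < Y.
With Y < P: N < G < K < Y < P.
Then P < T extends the chain to T.
Then T < D extends the chain to D.
So D is larger.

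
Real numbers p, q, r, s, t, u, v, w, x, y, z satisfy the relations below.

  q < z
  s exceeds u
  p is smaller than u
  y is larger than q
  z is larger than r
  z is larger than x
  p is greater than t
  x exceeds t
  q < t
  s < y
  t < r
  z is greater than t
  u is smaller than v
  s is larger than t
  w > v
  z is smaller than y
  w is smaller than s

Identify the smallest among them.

q

t is not least since q < t; r is not least since t < r; p is not least since t < p; x is not least since t < x; u is not least since p < u; v is not least since u < v; z is not least since q < z; w is not least since v < w; s is not least since t < s; y is not least since s < y.
Only q has nothing below it, so q is the smallest.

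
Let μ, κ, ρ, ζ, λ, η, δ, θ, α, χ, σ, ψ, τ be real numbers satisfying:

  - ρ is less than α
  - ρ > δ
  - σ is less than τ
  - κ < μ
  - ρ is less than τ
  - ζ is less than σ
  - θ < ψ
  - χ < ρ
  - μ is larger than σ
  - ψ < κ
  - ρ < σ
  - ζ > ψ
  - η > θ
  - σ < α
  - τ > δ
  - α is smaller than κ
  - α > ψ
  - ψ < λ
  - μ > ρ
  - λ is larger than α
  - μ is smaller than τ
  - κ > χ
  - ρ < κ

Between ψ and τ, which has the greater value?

Following the relations from ψ: ψ < ζ < σ < α < κ < μ < τ.
So ψ < τ; τ is the larger of the two.

τ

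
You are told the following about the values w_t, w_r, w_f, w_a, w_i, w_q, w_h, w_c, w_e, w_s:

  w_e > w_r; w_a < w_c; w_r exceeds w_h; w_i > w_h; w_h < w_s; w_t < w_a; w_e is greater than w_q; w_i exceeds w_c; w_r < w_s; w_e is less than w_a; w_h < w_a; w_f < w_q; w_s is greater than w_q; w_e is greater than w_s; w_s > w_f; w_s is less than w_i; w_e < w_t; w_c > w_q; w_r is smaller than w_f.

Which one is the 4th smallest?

Piecing the relations together gives one ordering: w_h < w_r < w_f < w_q < w_s < w_e < w_t < w_a < w_c < w_i.
The 4th smallest is w_q.

w_q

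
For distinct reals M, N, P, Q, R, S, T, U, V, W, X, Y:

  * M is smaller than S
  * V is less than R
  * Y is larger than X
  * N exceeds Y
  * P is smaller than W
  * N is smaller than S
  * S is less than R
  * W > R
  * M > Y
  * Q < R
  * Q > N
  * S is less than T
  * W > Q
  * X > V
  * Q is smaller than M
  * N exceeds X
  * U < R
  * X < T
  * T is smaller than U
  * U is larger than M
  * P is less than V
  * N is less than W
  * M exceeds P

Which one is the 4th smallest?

Y

Piecing the relations together gives one ordering: P < V < X < Y < N < Q < M < S < T < U < R < W.
Counting 4 from the smallest end gives Y.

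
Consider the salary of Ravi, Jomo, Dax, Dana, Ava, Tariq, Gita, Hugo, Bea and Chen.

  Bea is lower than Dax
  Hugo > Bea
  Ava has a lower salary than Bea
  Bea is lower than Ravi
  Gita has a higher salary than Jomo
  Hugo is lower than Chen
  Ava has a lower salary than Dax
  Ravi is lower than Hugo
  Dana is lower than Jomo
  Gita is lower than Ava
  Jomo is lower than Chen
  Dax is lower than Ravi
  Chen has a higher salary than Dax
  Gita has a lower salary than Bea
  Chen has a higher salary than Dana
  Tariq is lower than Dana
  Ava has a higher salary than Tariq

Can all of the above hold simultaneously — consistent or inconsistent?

consistent

Every relation is compatible with Tariq < Dana < Jomo < Gita < Ava < Bea < Dax < Ravi < Hugo < Chen; the set is consistent.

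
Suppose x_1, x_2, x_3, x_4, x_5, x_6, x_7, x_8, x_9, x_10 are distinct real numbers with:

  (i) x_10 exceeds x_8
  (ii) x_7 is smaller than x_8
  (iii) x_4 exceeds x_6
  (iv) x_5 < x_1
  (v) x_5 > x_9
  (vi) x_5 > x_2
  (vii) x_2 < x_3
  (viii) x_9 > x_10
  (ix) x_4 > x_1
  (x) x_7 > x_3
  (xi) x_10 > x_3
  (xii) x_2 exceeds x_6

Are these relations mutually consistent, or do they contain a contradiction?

Every relation is compatible with x_6 < x_2 < x_3 < x_7 < x_8 < x_10 < x_9 < x_5 < x_1 < x_4; the set is consistent.

consistent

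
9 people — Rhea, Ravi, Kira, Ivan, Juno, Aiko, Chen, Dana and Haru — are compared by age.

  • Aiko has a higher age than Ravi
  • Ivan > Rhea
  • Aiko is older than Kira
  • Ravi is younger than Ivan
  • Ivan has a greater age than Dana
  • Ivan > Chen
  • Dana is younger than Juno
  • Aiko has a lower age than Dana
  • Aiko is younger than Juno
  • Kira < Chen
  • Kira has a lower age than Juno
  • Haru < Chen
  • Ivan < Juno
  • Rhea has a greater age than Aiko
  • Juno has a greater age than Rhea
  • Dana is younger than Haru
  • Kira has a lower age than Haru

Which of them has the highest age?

Juno

Ravi is not greatest since Ravi < Ivan; Kira is not greatest since Kira < Aiko; Aiko is not greatest since Aiko < Dana; Dana is not greatest since Dana < Juno; Haru is not greatest since Haru < Chen; Rhea is not greatest since Rhea < Juno; Chen is not greatest since Chen < Ivan; Ivan is not greatest since Ivan < Juno.
Only Juno has nothing above it, so Juno is the highest age.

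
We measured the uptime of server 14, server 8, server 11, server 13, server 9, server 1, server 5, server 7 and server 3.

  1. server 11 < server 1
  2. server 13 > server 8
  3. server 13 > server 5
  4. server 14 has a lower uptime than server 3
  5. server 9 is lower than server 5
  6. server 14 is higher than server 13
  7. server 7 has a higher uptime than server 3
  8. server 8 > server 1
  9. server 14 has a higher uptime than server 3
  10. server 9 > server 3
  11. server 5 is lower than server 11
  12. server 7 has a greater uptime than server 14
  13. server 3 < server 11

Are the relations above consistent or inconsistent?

inconsistent

Chaining the given relations yields server 3 < server 9 < server 5 < server 11 < server 1 < server 8 < server 13 < server 14, so server 3 < server 14. But one relation states server 14 < server 3. These cannot both hold.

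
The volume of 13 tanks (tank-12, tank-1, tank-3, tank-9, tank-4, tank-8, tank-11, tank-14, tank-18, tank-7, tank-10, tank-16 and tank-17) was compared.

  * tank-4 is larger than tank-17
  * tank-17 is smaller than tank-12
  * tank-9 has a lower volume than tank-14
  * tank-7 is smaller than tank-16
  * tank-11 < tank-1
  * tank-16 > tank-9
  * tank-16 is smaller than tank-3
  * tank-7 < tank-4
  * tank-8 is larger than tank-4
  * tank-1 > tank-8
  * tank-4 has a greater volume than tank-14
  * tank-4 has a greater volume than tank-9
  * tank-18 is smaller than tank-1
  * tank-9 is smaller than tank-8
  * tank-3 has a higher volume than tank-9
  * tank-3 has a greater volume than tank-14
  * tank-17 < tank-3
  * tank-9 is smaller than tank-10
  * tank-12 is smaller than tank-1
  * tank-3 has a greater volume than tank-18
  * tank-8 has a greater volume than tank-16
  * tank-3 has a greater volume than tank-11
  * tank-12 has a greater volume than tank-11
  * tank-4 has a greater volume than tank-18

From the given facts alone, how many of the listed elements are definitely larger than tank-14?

From tank-14 the given relations immediately reach tank-4, tank-3.
From those, tank-8 — 3 in total.
From those, tank-1 — 4 in total.
Nothing else is reachable above tank-14; 4 in all.

4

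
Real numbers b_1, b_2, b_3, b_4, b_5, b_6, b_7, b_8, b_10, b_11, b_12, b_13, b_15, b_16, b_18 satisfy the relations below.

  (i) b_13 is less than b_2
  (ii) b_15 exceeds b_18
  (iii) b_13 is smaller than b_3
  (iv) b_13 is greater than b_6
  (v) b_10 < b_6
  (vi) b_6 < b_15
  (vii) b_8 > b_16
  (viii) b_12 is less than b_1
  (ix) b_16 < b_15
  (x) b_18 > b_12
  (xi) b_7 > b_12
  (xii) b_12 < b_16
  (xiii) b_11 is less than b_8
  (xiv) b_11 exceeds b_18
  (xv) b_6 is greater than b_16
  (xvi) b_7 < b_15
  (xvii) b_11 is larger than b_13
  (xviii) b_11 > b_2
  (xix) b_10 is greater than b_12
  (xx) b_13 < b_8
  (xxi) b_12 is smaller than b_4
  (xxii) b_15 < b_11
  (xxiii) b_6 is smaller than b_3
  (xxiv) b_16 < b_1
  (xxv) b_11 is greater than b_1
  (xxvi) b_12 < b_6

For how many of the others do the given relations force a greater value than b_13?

Directly above b_13: b_3, b_2, b_11, b_8.
No other element is forced above b_13 by the given relations, so the count is 4.

4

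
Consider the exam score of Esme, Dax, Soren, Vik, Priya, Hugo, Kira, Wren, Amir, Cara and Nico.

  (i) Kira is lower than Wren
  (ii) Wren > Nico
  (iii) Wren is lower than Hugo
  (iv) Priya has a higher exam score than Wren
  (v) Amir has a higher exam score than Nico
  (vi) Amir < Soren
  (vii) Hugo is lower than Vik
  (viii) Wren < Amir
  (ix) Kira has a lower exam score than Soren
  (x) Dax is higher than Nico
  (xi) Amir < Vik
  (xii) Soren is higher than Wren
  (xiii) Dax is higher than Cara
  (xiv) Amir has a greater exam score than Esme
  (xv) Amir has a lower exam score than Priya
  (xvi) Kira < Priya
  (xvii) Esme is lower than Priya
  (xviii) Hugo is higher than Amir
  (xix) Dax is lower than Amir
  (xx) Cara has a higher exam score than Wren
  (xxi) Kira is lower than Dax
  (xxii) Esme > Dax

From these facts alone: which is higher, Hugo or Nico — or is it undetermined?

Hugo

The relevant relations are Nico < Wren; Wren < Cara; Cara < Dax; Dax < Esme; Esme < Amir; Amir < Hugo.
Chaining these gives Nico < Wren < Cara < Dax < Esme < Amir < Hugo.
So Hugo is higher.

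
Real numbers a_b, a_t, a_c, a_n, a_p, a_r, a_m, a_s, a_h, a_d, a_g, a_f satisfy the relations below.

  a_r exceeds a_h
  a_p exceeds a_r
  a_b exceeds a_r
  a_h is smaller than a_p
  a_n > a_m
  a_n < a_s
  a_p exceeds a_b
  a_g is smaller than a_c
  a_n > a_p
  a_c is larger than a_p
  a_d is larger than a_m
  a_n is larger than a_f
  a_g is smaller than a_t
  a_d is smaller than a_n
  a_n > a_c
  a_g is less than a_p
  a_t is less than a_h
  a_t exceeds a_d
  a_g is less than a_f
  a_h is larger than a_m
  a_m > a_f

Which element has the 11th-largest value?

a_f

Chaining the given pairs: a_g < a_f < a_m < a_d < a_t < a_h < a_r < a_b < a_p < a_c < a_n < a_s.
The 11th largest is a_f.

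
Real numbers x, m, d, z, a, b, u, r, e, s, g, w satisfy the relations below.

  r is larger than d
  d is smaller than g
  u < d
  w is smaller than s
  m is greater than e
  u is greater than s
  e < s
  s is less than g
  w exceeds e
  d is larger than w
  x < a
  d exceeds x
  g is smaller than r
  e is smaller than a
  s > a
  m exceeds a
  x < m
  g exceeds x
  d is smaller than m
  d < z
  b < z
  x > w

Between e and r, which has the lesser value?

e

Following the relations from e: e < w < x < a < s < u < d < g < r.
So e < r; e is the smaller of the two.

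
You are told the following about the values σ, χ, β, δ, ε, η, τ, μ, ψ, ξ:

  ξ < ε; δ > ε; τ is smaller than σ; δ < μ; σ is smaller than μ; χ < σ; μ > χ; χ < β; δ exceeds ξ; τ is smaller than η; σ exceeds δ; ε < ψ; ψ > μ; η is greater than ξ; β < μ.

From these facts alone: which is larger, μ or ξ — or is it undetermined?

μ

The relevant relations are ξ < ε; ε < δ; δ < σ; σ < μ.
Chaining these gives ξ < ε < δ < σ < μ.
So μ is larger.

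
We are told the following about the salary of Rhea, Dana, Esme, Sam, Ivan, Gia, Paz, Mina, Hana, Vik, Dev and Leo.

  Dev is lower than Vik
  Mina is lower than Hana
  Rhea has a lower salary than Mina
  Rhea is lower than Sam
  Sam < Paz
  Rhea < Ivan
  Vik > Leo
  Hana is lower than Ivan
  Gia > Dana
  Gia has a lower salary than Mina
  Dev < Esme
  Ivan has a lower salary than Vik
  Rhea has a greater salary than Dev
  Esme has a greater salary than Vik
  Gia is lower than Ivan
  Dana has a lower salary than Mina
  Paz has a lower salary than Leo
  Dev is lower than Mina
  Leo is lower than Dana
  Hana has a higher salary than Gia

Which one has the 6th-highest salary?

Gia

Piecing the relations together gives one ordering: Dev < Rhea < Sam < Paz < Leo < Dana < Gia < Mina < Hana < Ivan < Vik < Esme.
The 6th largest is Gia.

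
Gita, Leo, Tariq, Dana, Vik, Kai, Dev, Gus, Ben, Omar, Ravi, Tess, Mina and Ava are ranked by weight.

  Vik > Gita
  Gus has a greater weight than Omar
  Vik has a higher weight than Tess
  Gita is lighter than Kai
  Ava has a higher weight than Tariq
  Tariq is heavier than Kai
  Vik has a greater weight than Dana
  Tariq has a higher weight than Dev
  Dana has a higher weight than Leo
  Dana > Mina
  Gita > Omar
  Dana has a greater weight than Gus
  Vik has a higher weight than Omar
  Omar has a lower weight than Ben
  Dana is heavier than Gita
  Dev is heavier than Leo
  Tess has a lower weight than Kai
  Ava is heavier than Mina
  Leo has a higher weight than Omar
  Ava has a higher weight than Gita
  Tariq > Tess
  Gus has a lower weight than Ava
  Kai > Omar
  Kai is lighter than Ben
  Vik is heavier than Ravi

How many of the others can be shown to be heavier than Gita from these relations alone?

The elements the relations force above Gita are Kai, Ben, Tariq, Dana, Vik, Ava — no chain reaches any other.
That is 6.

6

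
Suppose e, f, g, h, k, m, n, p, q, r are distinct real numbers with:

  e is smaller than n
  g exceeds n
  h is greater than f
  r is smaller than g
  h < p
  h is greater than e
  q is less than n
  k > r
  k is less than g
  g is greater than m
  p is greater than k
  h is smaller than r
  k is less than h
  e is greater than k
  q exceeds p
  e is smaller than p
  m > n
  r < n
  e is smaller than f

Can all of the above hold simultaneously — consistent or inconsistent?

We have h < r stated directly, yet also r < k < e < f < h by chaining the others — so r < h. Contradiction.

inconsistent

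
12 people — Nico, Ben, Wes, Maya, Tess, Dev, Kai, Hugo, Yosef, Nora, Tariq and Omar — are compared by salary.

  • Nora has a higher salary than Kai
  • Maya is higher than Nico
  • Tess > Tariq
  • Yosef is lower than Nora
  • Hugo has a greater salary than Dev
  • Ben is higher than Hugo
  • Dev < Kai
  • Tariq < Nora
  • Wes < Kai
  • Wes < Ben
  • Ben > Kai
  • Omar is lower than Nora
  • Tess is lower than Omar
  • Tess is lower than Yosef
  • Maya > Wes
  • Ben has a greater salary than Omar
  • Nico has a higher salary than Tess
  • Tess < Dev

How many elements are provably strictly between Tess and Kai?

1

Chaining upward from Tess reaches: Nico, Omar, Yosef, Dev, Hugo, Nora, Ben, Maya.
Chaining downward from Kai reaches: Wes, Tariq, Dev.
Strictly between Tess and Kai are those in both lists: Dev — 1 element.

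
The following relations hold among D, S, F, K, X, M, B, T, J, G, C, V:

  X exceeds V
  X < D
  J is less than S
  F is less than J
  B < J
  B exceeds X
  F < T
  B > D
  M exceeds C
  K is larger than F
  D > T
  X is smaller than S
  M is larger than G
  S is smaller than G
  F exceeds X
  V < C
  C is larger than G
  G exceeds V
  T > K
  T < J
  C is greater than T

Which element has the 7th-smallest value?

B

Piecing the relations together gives one ordering: V < X < F < K < T < D < B < J < S < G < C < M.
Counting 7 from the smallest end gives B.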